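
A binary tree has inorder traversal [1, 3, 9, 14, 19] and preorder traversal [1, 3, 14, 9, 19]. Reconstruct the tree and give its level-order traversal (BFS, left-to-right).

Inorder:  [1, 3, 9, 14, 19]
Preorder: [1, 3, 14, 9, 19]
Algorithm: preorder visits root first, so consume preorder in order;
for each root, split the current inorder slice at that value into
left-subtree inorder and right-subtree inorder, then recurse.
Recursive splits:
  root=1; inorder splits into left=[], right=[3, 9, 14, 19]
  root=3; inorder splits into left=[], right=[9, 14, 19]
  root=14; inorder splits into left=[9], right=[19]
  root=9; inorder splits into left=[], right=[]
  root=19; inorder splits into left=[], right=[]
Reconstructed level-order: [1, 3, 14, 9, 19]


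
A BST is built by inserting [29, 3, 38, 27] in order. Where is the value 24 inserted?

Starting tree (level order): [29, 3, 38, None, 27]
Insertion path: 29 -> 3 -> 27
Result: insert 24 as left child of 27
Final tree (level order): [29, 3, 38, None, 27, None, None, 24]


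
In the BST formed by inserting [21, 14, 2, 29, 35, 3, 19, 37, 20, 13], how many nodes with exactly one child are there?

Tree built from: [21, 14, 2, 29, 35, 3, 19, 37, 20, 13]
Tree (level-order array): [21, 14, 29, 2, 19, None, 35, None, 3, None, 20, None, 37, None, 13]
Rule: These are nodes with exactly 1 non-null child.
Per-node child counts:
  node 21: 2 child(ren)
  node 14: 2 child(ren)
  node 2: 1 child(ren)
  node 3: 1 child(ren)
  node 13: 0 child(ren)
  node 19: 1 child(ren)
  node 20: 0 child(ren)
  node 29: 1 child(ren)
  node 35: 1 child(ren)
  node 37: 0 child(ren)
Matching nodes: [2, 3, 19, 29, 35]
Count of nodes with exactly one child: 5


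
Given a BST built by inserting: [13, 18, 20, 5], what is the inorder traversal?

Tree insertion order: [13, 18, 20, 5]
Tree (level-order array): [13, 5, 18, None, None, None, 20]
Inorder traversal: [5, 13, 18, 20]


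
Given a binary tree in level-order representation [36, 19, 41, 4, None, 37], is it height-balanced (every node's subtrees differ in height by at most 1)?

Tree (level-order array): [36, 19, 41, 4, None, 37]
Definition: a tree is height-balanced if, at every node, |h(left) - h(right)| <= 1 (empty subtree has height -1).
Bottom-up per-node check:
  node 4: h_left=-1, h_right=-1, diff=0 [OK], height=0
  node 19: h_left=0, h_right=-1, diff=1 [OK], height=1
  node 37: h_left=-1, h_right=-1, diff=0 [OK], height=0
  node 41: h_left=0, h_right=-1, diff=1 [OK], height=1
  node 36: h_left=1, h_right=1, diff=0 [OK], height=2
All nodes satisfy the balance condition.
Result: Balanced


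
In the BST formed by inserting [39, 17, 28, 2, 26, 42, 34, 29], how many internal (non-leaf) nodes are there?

Tree built from: [39, 17, 28, 2, 26, 42, 34, 29]
Tree (level-order array): [39, 17, 42, 2, 28, None, None, None, None, 26, 34, None, None, 29]
Rule: An internal node has at least one child.
Per-node child counts:
  node 39: 2 child(ren)
  node 17: 2 child(ren)
  node 2: 0 child(ren)
  node 28: 2 child(ren)
  node 26: 0 child(ren)
  node 34: 1 child(ren)
  node 29: 0 child(ren)
  node 42: 0 child(ren)
Matching nodes: [39, 17, 28, 34]
Count of internal (non-leaf) nodes: 4


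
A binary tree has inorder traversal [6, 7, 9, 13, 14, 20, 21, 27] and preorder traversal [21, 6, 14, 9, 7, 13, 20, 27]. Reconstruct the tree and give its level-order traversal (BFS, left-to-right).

Inorder:  [6, 7, 9, 13, 14, 20, 21, 27]
Preorder: [21, 6, 14, 9, 7, 13, 20, 27]
Algorithm: preorder visits root first, so consume preorder in order;
for each root, split the current inorder slice at that value into
left-subtree inorder and right-subtree inorder, then recurse.
Recursive splits:
  root=21; inorder splits into left=[6, 7, 9, 13, 14, 20], right=[27]
  root=6; inorder splits into left=[], right=[7, 9, 13, 14, 20]
  root=14; inorder splits into left=[7, 9, 13], right=[20]
  root=9; inorder splits into left=[7], right=[13]
  root=7; inorder splits into left=[], right=[]
  root=13; inorder splits into left=[], right=[]
  root=20; inorder splits into left=[], right=[]
  root=27; inorder splits into left=[], right=[]
Reconstructed level-order: [21, 6, 27, 14, 9, 20, 7, 13]


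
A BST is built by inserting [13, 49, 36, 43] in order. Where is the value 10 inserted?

Starting tree (level order): [13, None, 49, 36, None, None, 43]
Insertion path: 13
Result: insert 10 as left child of 13
Final tree (level order): [13, 10, 49, None, None, 36, None, None, 43]


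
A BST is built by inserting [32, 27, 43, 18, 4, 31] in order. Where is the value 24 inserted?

Starting tree (level order): [32, 27, 43, 18, 31, None, None, 4]
Insertion path: 32 -> 27 -> 18
Result: insert 24 as right child of 18
Final tree (level order): [32, 27, 43, 18, 31, None, None, 4, 24]


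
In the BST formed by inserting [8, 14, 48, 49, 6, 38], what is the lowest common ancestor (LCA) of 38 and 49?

Tree insertion order: [8, 14, 48, 49, 6, 38]
Tree (level-order array): [8, 6, 14, None, None, None, 48, 38, 49]
In a BST, the LCA of p=38, q=49 is the first node v on the
root-to-leaf path with p <= v <= q (go left if both < v, right if both > v).
Walk from root:
  at 8: both 38 and 49 > 8, go right
  at 14: both 38 and 49 > 14, go right
  at 48: 38 <= 48 <= 49, this is the LCA
LCA = 48


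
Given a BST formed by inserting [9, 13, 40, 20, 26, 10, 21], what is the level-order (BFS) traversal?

Tree insertion order: [9, 13, 40, 20, 26, 10, 21]
Tree (level-order array): [9, None, 13, 10, 40, None, None, 20, None, None, 26, 21]
BFS from the root, enqueuing left then right child of each popped node:
  queue [9] -> pop 9, enqueue [13], visited so far: [9]
  queue [13] -> pop 13, enqueue [10, 40], visited so far: [9, 13]
  queue [10, 40] -> pop 10, enqueue [none], visited so far: [9, 13, 10]
  queue [40] -> pop 40, enqueue [20], visited so far: [9, 13, 10, 40]
  queue [20] -> pop 20, enqueue [26], visited so far: [9, 13, 10, 40, 20]
  queue [26] -> pop 26, enqueue [21], visited so far: [9, 13, 10, 40, 20, 26]
  queue [21] -> pop 21, enqueue [none], visited so far: [9, 13, 10, 40, 20, 26, 21]
Result: [9, 13, 10, 40, 20, 26, 21]


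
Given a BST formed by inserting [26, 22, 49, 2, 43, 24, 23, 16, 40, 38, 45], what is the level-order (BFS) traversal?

Tree insertion order: [26, 22, 49, 2, 43, 24, 23, 16, 40, 38, 45]
Tree (level-order array): [26, 22, 49, 2, 24, 43, None, None, 16, 23, None, 40, 45, None, None, None, None, 38]
BFS from the root, enqueuing left then right child of each popped node:
  queue [26] -> pop 26, enqueue [22, 49], visited so far: [26]
  queue [22, 49] -> pop 22, enqueue [2, 24], visited so far: [26, 22]
  queue [49, 2, 24] -> pop 49, enqueue [43], visited so far: [26, 22, 49]
  queue [2, 24, 43] -> pop 2, enqueue [16], visited so far: [26, 22, 49, 2]
  queue [24, 43, 16] -> pop 24, enqueue [23], visited so far: [26, 22, 49, 2, 24]
  queue [43, 16, 23] -> pop 43, enqueue [40, 45], visited so far: [26, 22, 49, 2, 24, 43]
  queue [16, 23, 40, 45] -> pop 16, enqueue [none], visited so far: [26, 22, 49, 2, 24, 43, 16]
  queue [23, 40, 45] -> pop 23, enqueue [none], visited so far: [26, 22, 49, 2, 24, 43, 16, 23]
  queue [40, 45] -> pop 40, enqueue [38], visited so far: [26, 22, 49, 2, 24, 43, 16, 23, 40]
  queue [45, 38] -> pop 45, enqueue [none], visited so far: [26, 22, 49, 2, 24, 43, 16, 23, 40, 45]
  queue [38] -> pop 38, enqueue [none], visited so far: [26, 22, 49, 2, 24, 43, 16, 23, 40, 45, 38]
Result: [26, 22, 49, 2, 24, 43, 16, 23, 40, 45, 38]


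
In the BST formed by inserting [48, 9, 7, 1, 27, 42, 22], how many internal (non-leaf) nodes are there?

Tree built from: [48, 9, 7, 1, 27, 42, 22]
Tree (level-order array): [48, 9, None, 7, 27, 1, None, 22, 42]
Rule: An internal node has at least one child.
Per-node child counts:
  node 48: 1 child(ren)
  node 9: 2 child(ren)
  node 7: 1 child(ren)
  node 1: 0 child(ren)
  node 27: 2 child(ren)
  node 22: 0 child(ren)
  node 42: 0 child(ren)
Matching nodes: [48, 9, 7, 27]
Count of internal (non-leaf) nodes: 4


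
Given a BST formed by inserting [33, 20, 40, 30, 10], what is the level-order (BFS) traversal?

Tree insertion order: [33, 20, 40, 30, 10]
Tree (level-order array): [33, 20, 40, 10, 30]
BFS from the root, enqueuing left then right child of each popped node:
  queue [33] -> pop 33, enqueue [20, 40], visited so far: [33]
  queue [20, 40] -> pop 20, enqueue [10, 30], visited so far: [33, 20]
  queue [40, 10, 30] -> pop 40, enqueue [none], visited so far: [33, 20, 40]
  queue [10, 30] -> pop 10, enqueue [none], visited so far: [33, 20, 40, 10]
  queue [30] -> pop 30, enqueue [none], visited so far: [33, 20, 40, 10, 30]
Result: [33, 20, 40, 10, 30]


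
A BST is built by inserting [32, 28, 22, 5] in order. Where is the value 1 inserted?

Starting tree (level order): [32, 28, None, 22, None, 5]
Insertion path: 32 -> 28 -> 22 -> 5
Result: insert 1 as left child of 5
Final tree (level order): [32, 28, None, 22, None, 5, None, 1]


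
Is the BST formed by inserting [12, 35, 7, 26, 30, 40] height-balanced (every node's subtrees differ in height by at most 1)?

Tree (level-order array): [12, 7, 35, None, None, 26, 40, None, 30]
Definition: a tree is height-balanced if, at every node, |h(left) - h(right)| <= 1 (empty subtree has height -1).
Bottom-up per-node check:
  node 7: h_left=-1, h_right=-1, diff=0 [OK], height=0
  node 30: h_left=-1, h_right=-1, diff=0 [OK], height=0
  node 26: h_left=-1, h_right=0, diff=1 [OK], height=1
  node 40: h_left=-1, h_right=-1, diff=0 [OK], height=0
  node 35: h_left=1, h_right=0, diff=1 [OK], height=2
  node 12: h_left=0, h_right=2, diff=2 [FAIL (|0-2|=2 > 1)], height=3
Node 12 violates the condition: |0 - 2| = 2 > 1.
Result: Not balanced


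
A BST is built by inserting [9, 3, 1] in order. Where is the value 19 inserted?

Starting tree (level order): [9, 3, None, 1]
Insertion path: 9
Result: insert 19 as right child of 9
Final tree (level order): [9, 3, 19, 1]


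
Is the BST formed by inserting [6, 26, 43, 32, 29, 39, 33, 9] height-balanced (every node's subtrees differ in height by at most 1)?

Tree (level-order array): [6, None, 26, 9, 43, None, None, 32, None, 29, 39, None, None, 33]
Definition: a tree is height-balanced if, at every node, |h(left) - h(right)| <= 1 (empty subtree has height -1).
Bottom-up per-node check:
  node 9: h_left=-1, h_right=-1, diff=0 [OK], height=0
  node 29: h_left=-1, h_right=-1, diff=0 [OK], height=0
  node 33: h_left=-1, h_right=-1, diff=0 [OK], height=0
  node 39: h_left=0, h_right=-1, diff=1 [OK], height=1
  node 32: h_left=0, h_right=1, diff=1 [OK], height=2
  node 43: h_left=2, h_right=-1, diff=3 [FAIL (|2--1|=3 > 1)], height=3
  node 26: h_left=0, h_right=3, diff=3 [FAIL (|0-3|=3 > 1)], height=4
  node 6: h_left=-1, h_right=4, diff=5 [FAIL (|-1-4|=5 > 1)], height=5
Node 43 violates the condition: |2 - -1| = 3 > 1.
Result: Not balanced


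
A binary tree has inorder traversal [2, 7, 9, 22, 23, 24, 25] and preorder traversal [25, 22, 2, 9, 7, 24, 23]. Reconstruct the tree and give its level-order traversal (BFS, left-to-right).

Inorder:  [2, 7, 9, 22, 23, 24, 25]
Preorder: [25, 22, 2, 9, 7, 24, 23]
Algorithm: preorder visits root first, so consume preorder in order;
for each root, split the current inorder slice at that value into
left-subtree inorder and right-subtree inorder, then recurse.
Recursive splits:
  root=25; inorder splits into left=[2, 7, 9, 22, 23, 24], right=[]
  root=22; inorder splits into left=[2, 7, 9], right=[23, 24]
  root=2; inorder splits into left=[], right=[7, 9]
  root=9; inorder splits into left=[7], right=[]
  root=7; inorder splits into left=[], right=[]
  root=24; inorder splits into left=[23], right=[]
  root=23; inorder splits into left=[], right=[]
Reconstructed level-order: [25, 22, 2, 24, 9, 23, 7]


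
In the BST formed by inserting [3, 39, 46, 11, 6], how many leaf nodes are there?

Tree built from: [3, 39, 46, 11, 6]
Tree (level-order array): [3, None, 39, 11, 46, 6]
Rule: A leaf has 0 children.
Per-node child counts:
  node 3: 1 child(ren)
  node 39: 2 child(ren)
  node 11: 1 child(ren)
  node 6: 0 child(ren)
  node 46: 0 child(ren)
Matching nodes: [6, 46]
Count of leaf nodes: 2


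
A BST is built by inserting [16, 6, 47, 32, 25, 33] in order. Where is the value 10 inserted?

Starting tree (level order): [16, 6, 47, None, None, 32, None, 25, 33]
Insertion path: 16 -> 6
Result: insert 10 as right child of 6
Final tree (level order): [16, 6, 47, None, 10, 32, None, None, None, 25, 33]


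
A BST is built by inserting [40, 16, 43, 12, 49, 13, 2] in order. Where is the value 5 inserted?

Starting tree (level order): [40, 16, 43, 12, None, None, 49, 2, 13]
Insertion path: 40 -> 16 -> 12 -> 2
Result: insert 5 as right child of 2
Final tree (level order): [40, 16, 43, 12, None, None, 49, 2, 13, None, None, None, 5]


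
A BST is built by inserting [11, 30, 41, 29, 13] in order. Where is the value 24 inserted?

Starting tree (level order): [11, None, 30, 29, 41, 13]
Insertion path: 11 -> 30 -> 29 -> 13
Result: insert 24 as right child of 13
Final tree (level order): [11, None, 30, 29, 41, 13, None, None, None, None, 24]


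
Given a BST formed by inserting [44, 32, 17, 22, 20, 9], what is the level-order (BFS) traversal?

Tree insertion order: [44, 32, 17, 22, 20, 9]
Tree (level-order array): [44, 32, None, 17, None, 9, 22, None, None, 20]
BFS from the root, enqueuing left then right child of each popped node:
  queue [44] -> pop 44, enqueue [32], visited so far: [44]
  queue [32] -> pop 32, enqueue [17], visited so far: [44, 32]
  queue [17] -> pop 17, enqueue [9, 22], visited so far: [44, 32, 17]
  queue [9, 22] -> pop 9, enqueue [none], visited so far: [44, 32, 17, 9]
  queue [22] -> pop 22, enqueue [20], visited so far: [44, 32, 17, 9, 22]
  queue [20] -> pop 20, enqueue [none], visited so far: [44, 32, 17, 9, 22, 20]
Result: [44, 32, 17, 9, 22, 20]


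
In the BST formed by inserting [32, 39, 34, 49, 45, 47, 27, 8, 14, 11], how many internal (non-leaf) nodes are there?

Tree built from: [32, 39, 34, 49, 45, 47, 27, 8, 14, 11]
Tree (level-order array): [32, 27, 39, 8, None, 34, 49, None, 14, None, None, 45, None, 11, None, None, 47]
Rule: An internal node has at least one child.
Per-node child counts:
  node 32: 2 child(ren)
  node 27: 1 child(ren)
  node 8: 1 child(ren)
  node 14: 1 child(ren)
  node 11: 0 child(ren)
  node 39: 2 child(ren)
  node 34: 0 child(ren)
  node 49: 1 child(ren)
  node 45: 1 child(ren)
  node 47: 0 child(ren)
Matching nodes: [32, 27, 8, 14, 39, 49, 45]
Count of internal (non-leaf) nodes: 7


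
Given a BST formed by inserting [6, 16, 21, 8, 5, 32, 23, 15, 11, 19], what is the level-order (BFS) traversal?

Tree insertion order: [6, 16, 21, 8, 5, 32, 23, 15, 11, 19]
Tree (level-order array): [6, 5, 16, None, None, 8, 21, None, 15, 19, 32, 11, None, None, None, 23]
BFS from the root, enqueuing left then right child of each popped node:
  queue [6] -> pop 6, enqueue [5, 16], visited so far: [6]
  queue [5, 16] -> pop 5, enqueue [none], visited so far: [6, 5]
  queue [16] -> pop 16, enqueue [8, 21], visited so far: [6, 5, 16]
  queue [8, 21] -> pop 8, enqueue [15], visited so far: [6, 5, 16, 8]
  queue [21, 15] -> pop 21, enqueue [19, 32], visited so far: [6, 5, 16, 8, 21]
  queue [15, 19, 32] -> pop 15, enqueue [11], visited so far: [6, 5, 16, 8, 21, 15]
  queue [19, 32, 11] -> pop 19, enqueue [none], visited so far: [6, 5, 16, 8, 21, 15, 19]
  queue [32, 11] -> pop 32, enqueue [23], visited so far: [6, 5, 16, 8, 21, 15, 19, 32]
  queue [11, 23] -> pop 11, enqueue [none], visited so far: [6, 5, 16, 8, 21, 15, 19, 32, 11]
  queue [23] -> pop 23, enqueue [none], visited so far: [6, 5, 16, 8, 21, 15, 19, 32, 11, 23]
Result: [6, 5, 16, 8, 21, 15, 19, 32, 11, 23]


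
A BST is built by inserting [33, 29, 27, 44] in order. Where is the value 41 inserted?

Starting tree (level order): [33, 29, 44, 27]
Insertion path: 33 -> 44
Result: insert 41 as left child of 44
Final tree (level order): [33, 29, 44, 27, None, 41]


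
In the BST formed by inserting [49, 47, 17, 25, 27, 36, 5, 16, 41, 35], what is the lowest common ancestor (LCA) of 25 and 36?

Tree insertion order: [49, 47, 17, 25, 27, 36, 5, 16, 41, 35]
Tree (level-order array): [49, 47, None, 17, None, 5, 25, None, 16, None, 27, None, None, None, 36, 35, 41]
In a BST, the LCA of p=25, q=36 is the first node v on the
root-to-leaf path with p <= v <= q (go left if both < v, right if both > v).
Walk from root:
  at 49: both 25 and 36 < 49, go left
  at 47: both 25 and 36 < 47, go left
  at 17: both 25 and 36 > 17, go right
  at 25: 25 <= 25 <= 36, this is the LCA
LCA = 25


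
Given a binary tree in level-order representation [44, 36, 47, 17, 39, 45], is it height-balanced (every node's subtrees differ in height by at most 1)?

Tree (level-order array): [44, 36, 47, 17, 39, 45]
Definition: a tree is height-balanced if, at every node, |h(left) - h(right)| <= 1 (empty subtree has height -1).
Bottom-up per-node check:
  node 17: h_left=-1, h_right=-1, diff=0 [OK], height=0
  node 39: h_left=-1, h_right=-1, diff=0 [OK], height=0
  node 36: h_left=0, h_right=0, diff=0 [OK], height=1
  node 45: h_left=-1, h_right=-1, diff=0 [OK], height=0
  node 47: h_left=0, h_right=-1, diff=1 [OK], height=1
  node 44: h_left=1, h_right=1, diff=0 [OK], height=2
All nodes satisfy the balance condition.
Result: Balanced


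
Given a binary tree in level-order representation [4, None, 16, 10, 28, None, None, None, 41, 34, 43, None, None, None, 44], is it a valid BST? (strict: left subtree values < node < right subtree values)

Level-order array: [4, None, 16, 10, 28, None, None, None, 41, 34, 43, None, None, None, 44]
Validate using subtree bounds (lo, hi): at each node, require lo < value < hi,
then recurse left with hi=value and right with lo=value.
Preorder trace (stopping at first violation):
  at node 4 with bounds (-inf, +inf): OK
  at node 16 with bounds (4, +inf): OK
  at node 10 with bounds (4, 16): OK
  at node 28 with bounds (16, +inf): OK
  at node 41 with bounds (28, +inf): OK
  at node 34 with bounds (28, 41): OK
  at node 43 with bounds (41, +inf): OK
  at node 44 with bounds (43, +inf): OK
No violation found at any node.
Result: Valid BST


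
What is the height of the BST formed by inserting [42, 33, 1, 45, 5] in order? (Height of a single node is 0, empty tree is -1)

Insertion order: [42, 33, 1, 45, 5]
Tree (level-order array): [42, 33, 45, 1, None, None, None, None, 5]
Compute height bottom-up (empty subtree = -1):
  height(5) = 1 + max(-1, -1) = 0
  height(1) = 1 + max(-1, 0) = 1
  height(33) = 1 + max(1, -1) = 2
  height(45) = 1 + max(-1, -1) = 0
  height(42) = 1 + max(2, 0) = 3
Height = 3


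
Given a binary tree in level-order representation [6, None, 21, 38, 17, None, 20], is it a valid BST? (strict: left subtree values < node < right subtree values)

Level-order array: [6, None, 21, 38, 17, None, 20]
Validate using subtree bounds (lo, hi): at each node, require lo < value < hi,
then recurse left with hi=value and right with lo=value.
Preorder trace (stopping at first violation):
  at node 6 with bounds (-inf, +inf): OK
  at node 21 with bounds (6, +inf): OK
  at node 38 with bounds (6, 21): VIOLATION
Node 38 violates its bound: not (6 < 38 < 21).
Result: Not a valid BST


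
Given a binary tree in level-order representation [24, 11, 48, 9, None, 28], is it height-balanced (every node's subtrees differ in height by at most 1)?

Tree (level-order array): [24, 11, 48, 9, None, 28]
Definition: a tree is height-balanced if, at every node, |h(left) - h(right)| <= 1 (empty subtree has height -1).
Bottom-up per-node check:
  node 9: h_left=-1, h_right=-1, diff=0 [OK], height=0
  node 11: h_left=0, h_right=-1, diff=1 [OK], height=1
  node 28: h_left=-1, h_right=-1, diff=0 [OK], height=0
  node 48: h_left=0, h_right=-1, diff=1 [OK], height=1
  node 24: h_left=1, h_right=1, diff=0 [OK], height=2
All nodes satisfy the balance condition.
Result: Balanced


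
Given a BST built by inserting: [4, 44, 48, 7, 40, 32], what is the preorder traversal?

Tree insertion order: [4, 44, 48, 7, 40, 32]
Tree (level-order array): [4, None, 44, 7, 48, None, 40, None, None, 32]
Preorder traversal: [4, 44, 7, 40, 32, 48]


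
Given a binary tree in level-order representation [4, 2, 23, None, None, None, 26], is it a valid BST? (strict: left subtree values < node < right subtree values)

Level-order array: [4, 2, 23, None, None, None, 26]
Validate using subtree bounds (lo, hi): at each node, require lo < value < hi,
then recurse left with hi=value and right with lo=value.
Preorder trace (stopping at first violation):
  at node 4 with bounds (-inf, +inf): OK
  at node 2 with bounds (-inf, 4): OK
  at node 23 with bounds (4, +inf): OK
  at node 26 with bounds (23, +inf): OK
No violation found at any node.
Result: Valid BST


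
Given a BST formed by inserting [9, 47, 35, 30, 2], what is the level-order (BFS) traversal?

Tree insertion order: [9, 47, 35, 30, 2]
Tree (level-order array): [9, 2, 47, None, None, 35, None, 30]
BFS from the root, enqueuing left then right child of each popped node:
  queue [9] -> pop 9, enqueue [2, 47], visited so far: [9]
  queue [2, 47] -> pop 2, enqueue [none], visited so far: [9, 2]
  queue [47] -> pop 47, enqueue [35], visited so far: [9, 2, 47]
  queue [35] -> pop 35, enqueue [30], visited so far: [9, 2, 47, 35]
  queue [30] -> pop 30, enqueue [none], visited so far: [9, 2, 47, 35, 30]
Result: [9, 2, 47, 35, 30]


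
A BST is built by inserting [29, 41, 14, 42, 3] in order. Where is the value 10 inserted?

Starting tree (level order): [29, 14, 41, 3, None, None, 42]
Insertion path: 29 -> 14 -> 3
Result: insert 10 as right child of 3
Final tree (level order): [29, 14, 41, 3, None, None, 42, None, 10]


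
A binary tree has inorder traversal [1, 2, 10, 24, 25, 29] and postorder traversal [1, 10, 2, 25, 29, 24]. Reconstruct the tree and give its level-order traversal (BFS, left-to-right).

Inorder:   [1, 2, 10, 24, 25, 29]
Postorder: [1, 10, 2, 25, 29, 24]
Algorithm: postorder visits root last, so walk postorder right-to-left;
each value is the root of the current inorder slice — split it at that
value, recurse on the right subtree first, then the left.
Recursive splits:
  root=24; inorder splits into left=[1, 2, 10], right=[25, 29]
  root=29; inorder splits into left=[25], right=[]
  root=25; inorder splits into left=[], right=[]
  root=2; inorder splits into left=[1], right=[10]
  root=10; inorder splits into left=[], right=[]
  root=1; inorder splits into left=[], right=[]
Reconstructed level-order: [24, 2, 29, 1, 10, 25]


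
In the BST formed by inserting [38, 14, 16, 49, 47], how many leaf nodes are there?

Tree built from: [38, 14, 16, 49, 47]
Tree (level-order array): [38, 14, 49, None, 16, 47]
Rule: A leaf has 0 children.
Per-node child counts:
  node 38: 2 child(ren)
  node 14: 1 child(ren)
  node 16: 0 child(ren)
  node 49: 1 child(ren)
  node 47: 0 child(ren)
Matching nodes: [16, 47]
Count of leaf nodes: 2


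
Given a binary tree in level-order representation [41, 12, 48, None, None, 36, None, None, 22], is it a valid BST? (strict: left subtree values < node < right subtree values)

Level-order array: [41, 12, 48, None, None, 36, None, None, 22]
Validate using subtree bounds (lo, hi): at each node, require lo < value < hi,
then recurse left with hi=value and right with lo=value.
Preorder trace (stopping at first violation):
  at node 41 with bounds (-inf, +inf): OK
  at node 12 with bounds (-inf, 41): OK
  at node 48 with bounds (41, +inf): OK
  at node 36 with bounds (41, 48): VIOLATION
Node 36 violates its bound: not (41 < 36 < 48).
Result: Not a valid BST


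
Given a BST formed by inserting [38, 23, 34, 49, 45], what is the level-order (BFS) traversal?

Tree insertion order: [38, 23, 34, 49, 45]
Tree (level-order array): [38, 23, 49, None, 34, 45]
BFS from the root, enqueuing left then right child of each popped node:
  queue [38] -> pop 38, enqueue [23, 49], visited so far: [38]
  queue [23, 49] -> pop 23, enqueue [34], visited so far: [38, 23]
  queue [49, 34] -> pop 49, enqueue [45], visited so far: [38, 23, 49]
  queue [34, 45] -> pop 34, enqueue [none], visited so far: [38, 23, 49, 34]
  queue [45] -> pop 45, enqueue [none], visited so far: [38, 23, 49, 34, 45]
Result: [38, 23, 49, 34, 45]


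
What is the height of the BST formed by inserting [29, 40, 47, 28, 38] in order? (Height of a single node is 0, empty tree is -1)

Insertion order: [29, 40, 47, 28, 38]
Tree (level-order array): [29, 28, 40, None, None, 38, 47]
Compute height bottom-up (empty subtree = -1):
  height(28) = 1 + max(-1, -1) = 0
  height(38) = 1 + max(-1, -1) = 0
  height(47) = 1 + max(-1, -1) = 0
  height(40) = 1 + max(0, 0) = 1
  height(29) = 1 + max(0, 1) = 2
Height = 2


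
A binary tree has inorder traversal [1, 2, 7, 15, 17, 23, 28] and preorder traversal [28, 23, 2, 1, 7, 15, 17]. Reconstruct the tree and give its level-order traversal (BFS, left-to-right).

Inorder:  [1, 2, 7, 15, 17, 23, 28]
Preorder: [28, 23, 2, 1, 7, 15, 17]
Algorithm: preorder visits root first, so consume preorder in order;
for each root, split the current inorder slice at that value into
left-subtree inorder and right-subtree inorder, then recurse.
Recursive splits:
  root=28; inorder splits into left=[1, 2, 7, 15, 17, 23], right=[]
  root=23; inorder splits into left=[1, 2, 7, 15, 17], right=[]
  root=2; inorder splits into left=[1], right=[7, 15, 17]
  root=1; inorder splits into left=[], right=[]
  root=7; inorder splits into left=[], right=[15, 17]
  root=15; inorder splits into left=[], right=[17]
  root=17; inorder splits into left=[], right=[]
Reconstructed level-order: [28, 23, 2, 1, 7, 15, 17]


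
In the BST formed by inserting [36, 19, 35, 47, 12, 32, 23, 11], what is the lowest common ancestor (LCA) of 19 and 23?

Tree insertion order: [36, 19, 35, 47, 12, 32, 23, 11]
Tree (level-order array): [36, 19, 47, 12, 35, None, None, 11, None, 32, None, None, None, 23]
In a BST, the LCA of p=19, q=23 is the first node v on the
root-to-leaf path with p <= v <= q (go left if both < v, right if both > v).
Walk from root:
  at 36: both 19 and 23 < 36, go left
  at 19: 19 <= 19 <= 23, this is the LCA
LCA = 19


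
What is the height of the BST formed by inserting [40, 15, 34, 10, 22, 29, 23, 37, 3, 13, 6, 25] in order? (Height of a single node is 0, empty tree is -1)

Insertion order: [40, 15, 34, 10, 22, 29, 23, 37, 3, 13, 6, 25]
Tree (level-order array): [40, 15, None, 10, 34, 3, 13, 22, 37, None, 6, None, None, None, 29, None, None, None, None, 23, None, None, 25]
Compute height bottom-up (empty subtree = -1):
  height(6) = 1 + max(-1, -1) = 0
  height(3) = 1 + max(-1, 0) = 1
  height(13) = 1 + max(-1, -1) = 0
  height(10) = 1 + max(1, 0) = 2
  height(25) = 1 + max(-1, -1) = 0
  height(23) = 1 + max(-1, 0) = 1
  height(29) = 1 + max(1, -1) = 2
  height(22) = 1 + max(-1, 2) = 3
  height(37) = 1 + max(-1, -1) = 0
  height(34) = 1 + max(3, 0) = 4
  height(15) = 1 + max(2, 4) = 5
  height(40) = 1 + max(5, -1) = 6
Height = 6


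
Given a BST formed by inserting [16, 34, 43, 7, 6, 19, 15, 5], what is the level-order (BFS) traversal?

Tree insertion order: [16, 34, 43, 7, 6, 19, 15, 5]
Tree (level-order array): [16, 7, 34, 6, 15, 19, 43, 5]
BFS from the root, enqueuing left then right child of each popped node:
  queue [16] -> pop 16, enqueue [7, 34], visited so far: [16]
  queue [7, 34] -> pop 7, enqueue [6, 15], visited so far: [16, 7]
  queue [34, 6, 15] -> pop 34, enqueue [19, 43], visited so far: [16, 7, 34]
  queue [6, 15, 19, 43] -> pop 6, enqueue [5], visited so far: [16, 7, 34, 6]
  queue [15, 19, 43, 5] -> pop 15, enqueue [none], visited so far: [16, 7, 34, 6, 15]
  queue [19, 43, 5] -> pop 19, enqueue [none], visited so far: [16, 7, 34, 6, 15, 19]
  queue [43, 5] -> pop 43, enqueue [none], visited so far: [16, 7, 34, 6, 15, 19, 43]
  queue [5] -> pop 5, enqueue [none], visited so far: [16, 7, 34, 6, 15, 19, 43, 5]
Result: [16, 7, 34, 6, 15, 19, 43, 5]


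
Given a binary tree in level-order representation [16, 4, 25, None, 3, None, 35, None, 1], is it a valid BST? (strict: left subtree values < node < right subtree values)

Level-order array: [16, 4, 25, None, 3, None, 35, None, 1]
Validate using subtree bounds (lo, hi): at each node, require lo < value < hi,
then recurse left with hi=value and right with lo=value.
Preorder trace (stopping at first violation):
  at node 16 with bounds (-inf, +inf): OK
  at node 4 with bounds (-inf, 16): OK
  at node 3 with bounds (4, 16): VIOLATION
Node 3 violates its bound: not (4 < 3 < 16).
Result: Not a valid BST


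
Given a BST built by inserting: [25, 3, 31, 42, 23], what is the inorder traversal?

Tree insertion order: [25, 3, 31, 42, 23]
Tree (level-order array): [25, 3, 31, None, 23, None, 42]
Inorder traversal: [3, 23, 25, 31, 42]


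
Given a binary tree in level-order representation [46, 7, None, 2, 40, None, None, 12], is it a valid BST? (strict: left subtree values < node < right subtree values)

Level-order array: [46, 7, None, 2, 40, None, None, 12]
Validate using subtree bounds (lo, hi): at each node, require lo < value < hi,
then recurse left with hi=value and right with lo=value.
Preorder trace (stopping at first violation):
  at node 46 with bounds (-inf, +inf): OK
  at node 7 with bounds (-inf, 46): OK
  at node 2 with bounds (-inf, 7): OK
  at node 40 with bounds (7, 46): OK
  at node 12 with bounds (7, 40): OK
No violation found at any node.
Result: Valid BST


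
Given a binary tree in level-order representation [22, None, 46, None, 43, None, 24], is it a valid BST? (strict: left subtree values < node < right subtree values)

Level-order array: [22, None, 46, None, 43, None, 24]
Validate using subtree bounds (lo, hi): at each node, require lo < value < hi,
then recurse left with hi=value and right with lo=value.
Preorder trace (stopping at first violation):
  at node 22 with bounds (-inf, +inf): OK
  at node 46 with bounds (22, +inf): OK
  at node 43 with bounds (46, +inf): VIOLATION
Node 43 violates its bound: not (46 < 43 < +inf).
Result: Not a valid BST


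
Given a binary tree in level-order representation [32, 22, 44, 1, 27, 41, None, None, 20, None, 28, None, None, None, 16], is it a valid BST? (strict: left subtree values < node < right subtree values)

Level-order array: [32, 22, 44, 1, 27, 41, None, None, 20, None, 28, None, None, None, 16]
Validate using subtree bounds (lo, hi): at each node, require lo < value < hi,
then recurse left with hi=value and right with lo=value.
Preorder trace (stopping at first violation):
  at node 32 with bounds (-inf, +inf): OK
  at node 22 with bounds (-inf, 32): OK
  at node 1 with bounds (-inf, 22): OK
  at node 20 with bounds (1, 22): OK
  at node 16 with bounds (20, 22): VIOLATION
Node 16 violates its bound: not (20 < 16 < 22).
Result: Not a valid BST


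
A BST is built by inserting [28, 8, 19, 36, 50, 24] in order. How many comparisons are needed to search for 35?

Search path for 35: 28 -> 36
Found: False
Comparisons: 2


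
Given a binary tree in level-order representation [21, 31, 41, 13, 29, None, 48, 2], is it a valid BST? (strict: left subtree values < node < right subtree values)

Level-order array: [21, 31, 41, 13, 29, None, 48, 2]
Validate using subtree bounds (lo, hi): at each node, require lo < value < hi,
then recurse left with hi=value and right with lo=value.
Preorder trace (stopping at first violation):
  at node 21 with bounds (-inf, +inf): OK
  at node 31 with bounds (-inf, 21): VIOLATION
Node 31 violates its bound: not (-inf < 31 < 21).
Result: Not a valid BST


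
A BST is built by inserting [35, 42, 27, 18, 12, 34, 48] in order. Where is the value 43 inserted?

Starting tree (level order): [35, 27, 42, 18, 34, None, 48, 12]
Insertion path: 35 -> 42 -> 48
Result: insert 43 as left child of 48
Final tree (level order): [35, 27, 42, 18, 34, None, 48, 12, None, None, None, 43]


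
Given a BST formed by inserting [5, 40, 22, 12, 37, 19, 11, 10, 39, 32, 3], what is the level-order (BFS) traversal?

Tree insertion order: [5, 40, 22, 12, 37, 19, 11, 10, 39, 32, 3]
Tree (level-order array): [5, 3, 40, None, None, 22, None, 12, 37, 11, 19, 32, 39, 10]
BFS from the root, enqueuing left then right child of each popped node:
  queue [5] -> pop 5, enqueue [3, 40], visited so far: [5]
  queue [3, 40] -> pop 3, enqueue [none], visited so far: [5, 3]
  queue [40] -> pop 40, enqueue [22], visited so far: [5, 3, 40]
  queue [22] -> pop 22, enqueue [12, 37], visited so far: [5, 3, 40, 22]
  queue [12, 37] -> pop 12, enqueue [11, 19], visited so far: [5, 3, 40, 22, 12]
  queue [37, 11, 19] -> pop 37, enqueue [32, 39], visited so far: [5, 3, 40, 22, 12, 37]
  queue [11, 19, 32, 39] -> pop 11, enqueue [10], visited so far: [5, 3, 40, 22, 12, 37, 11]
  queue [19, 32, 39, 10] -> pop 19, enqueue [none], visited so far: [5, 3, 40, 22, 12, 37, 11, 19]
  queue [32, 39, 10] -> pop 32, enqueue [none], visited so far: [5, 3, 40, 22, 12, 37, 11, 19, 32]
  queue [39, 10] -> pop 39, enqueue [none], visited so far: [5, 3, 40, 22, 12, 37, 11, 19, 32, 39]
  queue [10] -> pop 10, enqueue [none], visited so far: [5, 3, 40, 22, 12, 37, 11, 19, 32, 39, 10]
Result: [5, 3, 40, 22, 12, 37, 11, 19, 32, 39, 10]


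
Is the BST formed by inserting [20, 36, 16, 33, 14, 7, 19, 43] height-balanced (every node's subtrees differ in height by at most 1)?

Tree (level-order array): [20, 16, 36, 14, 19, 33, 43, 7]
Definition: a tree is height-balanced if, at every node, |h(left) - h(right)| <= 1 (empty subtree has height -1).
Bottom-up per-node check:
  node 7: h_left=-1, h_right=-1, diff=0 [OK], height=0
  node 14: h_left=0, h_right=-1, diff=1 [OK], height=1
  node 19: h_left=-1, h_right=-1, diff=0 [OK], height=0
  node 16: h_left=1, h_right=0, diff=1 [OK], height=2
  node 33: h_left=-1, h_right=-1, diff=0 [OK], height=0
  node 43: h_left=-1, h_right=-1, diff=0 [OK], height=0
  node 36: h_left=0, h_right=0, diff=0 [OK], height=1
  node 20: h_left=2, h_right=1, diff=1 [OK], height=3
All nodes satisfy the balance condition.
Result: Balanced


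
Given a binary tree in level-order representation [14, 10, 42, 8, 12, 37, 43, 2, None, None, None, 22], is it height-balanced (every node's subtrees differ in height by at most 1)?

Tree (level-order array): [14, 10, 42, 8, 12, 37, 43, 2, None, None, None, 22]
Definition: a tree is height-balanced if, at every node, |h(left) - h(right)| <= 1 (empty subtree has height -1).
Bottom-up per-node check:
  node 2: h_left=-1, h_right=-1, diff=0 [OK], height=0
  node 8: h_left=0, h_right=-1, diff=1 [OK], height=1
  node 12: h_left=-1, h_right=-1, diff=0 [OK], height=0
  node 10: h_left=1, h_right=0, diff=1 [OK], height=2
  node 22: h_left=-1, h_right=-1, diff=0 [OK], height=0
  node 37: h_left=0, h_right=-1, diff=1 [OK], height=1
  node 43: h_left=-1, h_right=-1, diff=0 [OK], height=0
  node 42: h_left=1, h_right=0, diff=1 [OK], height=2
  node 14: h_left=2, h_right=2, diff=0 [OK], height=3
All nodes satisfy the balance condition.
Result: Balanced


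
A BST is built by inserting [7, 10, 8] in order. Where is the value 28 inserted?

Starting tree (level order): [7, None, 10, 8]
Insertion path: 7 -> 10
Result: insert 28 as right child of 10
Final tree (level order): [7, None, 10, 8, 28]


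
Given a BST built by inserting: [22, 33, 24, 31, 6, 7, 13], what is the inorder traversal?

Tree insertion order: [22, 33, 24, 31, 6, 7, 13]
Tree (level-order array): [22, 6, 33, None, 7, 24, None, None, 13, None, 31]
Inorder traversal: [6, 7, 13, 22, 24, 31, 33]


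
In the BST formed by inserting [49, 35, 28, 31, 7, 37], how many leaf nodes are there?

Tree built from: [49, 35, 28, 31, 7, 37]
Tree (level-order array): [49, 35, None, 28, 37, 7, 31]
Rule: A leaf has 0 children.
Per-node child counts:
  node 49: 1 child(ren)
  node 35: 2 child(ren)
  node 28: 2 child(ren)
  node 7: 0 child(ren)
  node 31: 0 child(ren)
  node 37: 0 child(ren)
Matching nodes: [7, 31, 37]
Count of leaf nodes: 3


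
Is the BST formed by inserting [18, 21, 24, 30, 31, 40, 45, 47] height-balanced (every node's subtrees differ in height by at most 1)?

Tree (level-order array): [18, None, 21, None, 24, None, 30, None, 31, None, 40, None, 45, None, 47]
Definition: a tree is height-balanced if, at every node, |h(left) - h(right)| <= 1 (empty subtree has height -1).
Bottom-up per-node check:
  node 47: h_left=-1, h_right=-1, diff=0 [OK], height=0
  node 45: h_left=-1, h_right=0, diff=1 [OK], height=1
  node 40: h_left=-1, h_right=1, diff=2 [FAIL (|-1-1|=2 > 1)], height=2
  node 31: h_left=-1, h_right=2, diff=3 [FAIL (|-1-2|=3 > 1)], height=3
  node 30: h_left=-1, h_right=3, diff=4 [FAIL (|-1-3|=4 > 1)], height=4
  node 24: h_left=-1, h_right=4, diff=5 [FAIL (|-1-4|=5 > 1)], height=5
  node 21: h_left=-1, h_right=5, diff=6 [FAIL (|-1-5|=6 > 1)], height=6
  node 18: h_left=-1, h_right=6, diff=7 [FAIL (|-1-6|=7 > 1)], height=7
Node 40 violates the condition: |-1 - 1| = 2 > 1.
Result: Not balanced


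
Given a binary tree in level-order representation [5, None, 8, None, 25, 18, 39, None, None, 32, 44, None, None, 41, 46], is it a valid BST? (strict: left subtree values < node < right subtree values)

Level-order array: [5, None, 8, None, 25, 18, 39, None, None, 32, 44, None, None, 41, 46]
Validate using subtree bounds (lo, hi): at each node, require lo < value < hi,
then recurse left with hi=value and right with lo=value.
Preorder trace (stopping at first violation):
  at node 5 with bounds (-inf, +inf): OK
  at node 8 with bounds (5, +inf): OK
  at node 25 with bounds (8, +inf): OK
  at node 18 with bounds (8, 25): OK
  at node 39 with bounds (25, +inf): OK
  at node 32 with bounds (25, 39): OK
  at node 44 with bounds (39, +inf): OK
  at node 41 with bounds (39, 44): OK
  at node 46 with bounds (44, +inf): OK
No violation found at any node.
Result: Valid BST


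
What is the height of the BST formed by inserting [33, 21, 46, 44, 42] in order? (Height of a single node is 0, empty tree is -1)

Insertion order: [33, 21, 46, 44, 42]
Tree (level-order array): [33, 21, 46, None, None, 44, None, 42]
Compute height bottom-up (empty subtree = -1):
  height(21) = 1 + max(-1, -1) = 0
  height(42) = 1 + max(-1, -1) = 0
  height(44) = 1 + max(0, -1) = 1
  height(46) = 1 + max(1, -1) = 2
  height(33) = 1 + max(0, 2) = 3
Height = 3


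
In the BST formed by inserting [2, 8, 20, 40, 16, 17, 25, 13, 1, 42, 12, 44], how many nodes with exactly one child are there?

Tree built from: [2, 8, 20, 40, 16, 17, 25, 13, 1, 42, 12, 44]
Tree (level-order array): [2, 1, 8, None, None, None, 20, 16, 40, 13, 17, 25, 42, 12, None, None, None, None, None, None, 44]
Rule: These are nodes with exactly 1 non-null child.
Per-node child counts:
  node 2: 2 child(ren)
  node 1: 0 child(ren)
  node 8: 1 child(ren)
  node 20: 2 child(ren)
  node 16: 2 child(ren)
  node 13: 1 child(ren)
  node 12: 0 child(ren)
  node 17: 0 child(ren)
  node 40: 2 child(ren)
  node 25: 0 child(ren)
  node 42: 1 child(ren)
  node 44: 0 child(ren)
Matching nodes: [8, 13, 42]
Count of nodes with exactly one child: 3


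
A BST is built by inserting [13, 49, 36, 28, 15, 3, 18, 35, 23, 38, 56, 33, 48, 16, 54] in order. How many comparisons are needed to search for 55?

Search path for 55: 13 -> 49 -> 56 -> 54
Found: False
Comparisons: 4


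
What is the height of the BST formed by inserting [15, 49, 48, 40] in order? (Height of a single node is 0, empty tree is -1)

Insertion order: [15, 49, 48, 40]
Tree (level-order array): [15, None, 49, 48, None, 40]
Compute height bottom-up (empty subtree = -1):
  height(40) = 1 + max(-1, -1) = 0
  height(48) = 1 + max(0, -1) = 1
  height(49) = 1 + max(1, -1) = 2
  height(15) = 1 + max(-1, 2) = 3
Height = 3


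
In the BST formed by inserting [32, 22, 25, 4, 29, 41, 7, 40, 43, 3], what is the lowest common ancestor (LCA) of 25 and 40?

Tree insertion order: [32, 22, 25, 4, 29, 41, 7, 40, 43, 3]
Tree (level-order array): [32, 22, 41, 4, 25, 40, 43, 3, 7, None, 29]
In a BST, the LCA of p=25, q=40 is the first node v on the
root-to-leaf path with p <= v <= q (go left if both < v, right if both > v).
Walk from root:
  at 32: 25 <= 32 <= 40, this is the LCA
LCA = 32
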